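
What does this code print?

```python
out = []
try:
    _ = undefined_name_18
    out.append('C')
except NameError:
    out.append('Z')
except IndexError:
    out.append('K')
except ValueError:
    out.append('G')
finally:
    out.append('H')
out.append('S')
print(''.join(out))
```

Execution trace: 'Z' (except NameError) → 'H' (finally) → 'S' (after the try/except). Output: ZHS

Answer: ZHS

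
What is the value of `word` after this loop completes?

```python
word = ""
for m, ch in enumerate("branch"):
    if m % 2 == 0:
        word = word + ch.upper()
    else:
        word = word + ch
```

Uppercase even positions in 'branch'
`word` takes the values: "" → "B" → "Br" → "BrA" → "BrAn" → "BrAnC" → "BrAnCh"

Answer: "BrAnCh"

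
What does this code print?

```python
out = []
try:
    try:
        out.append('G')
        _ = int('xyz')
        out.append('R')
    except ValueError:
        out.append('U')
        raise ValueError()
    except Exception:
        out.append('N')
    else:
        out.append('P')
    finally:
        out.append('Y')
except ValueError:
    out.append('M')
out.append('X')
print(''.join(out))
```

Execution trace: 'G' (try body) → 'U' (except ValueError) → 'Y' (finally) → 'M' (outer except ValueError) → 'X' (after the try/except). Output: GUYMX

Answer: GUYMX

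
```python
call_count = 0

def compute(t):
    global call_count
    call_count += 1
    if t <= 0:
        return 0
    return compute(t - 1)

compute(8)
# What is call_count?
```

Linear recursion stepping by 1: 9 calls from t=8 down to ≤0.

Answer: 9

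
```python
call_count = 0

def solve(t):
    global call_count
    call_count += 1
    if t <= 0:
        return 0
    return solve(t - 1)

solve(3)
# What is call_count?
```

Linear recursion stepping by 1: 4 calls from t=3 down to ≤0.

Answer: 4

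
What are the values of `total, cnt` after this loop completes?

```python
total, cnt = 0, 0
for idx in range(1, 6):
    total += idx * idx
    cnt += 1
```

Sum of squares and count
`total, cnt` takes the values: (0, 0) → (1, 0) → (1, 1) → (5, 1) → (5, 2) → (14, 2) → (14, 3) → (30, 3) → (30, 4) → (55, 4) → (55, 5)

Answer: 55, 5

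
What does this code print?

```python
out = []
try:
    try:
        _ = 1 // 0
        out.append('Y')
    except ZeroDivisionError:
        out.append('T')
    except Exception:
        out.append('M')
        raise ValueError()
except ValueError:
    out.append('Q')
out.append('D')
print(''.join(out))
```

Execution trace: 'T' (inner except ZeroDivisionError) → 'D' (after the try/except). Output: TD

Answer: TD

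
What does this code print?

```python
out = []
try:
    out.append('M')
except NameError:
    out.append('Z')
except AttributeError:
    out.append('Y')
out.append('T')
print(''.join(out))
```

Execution trace: 'M' (try body, no exception) → 'T' (after the try/except). Output: MT

Answer: MT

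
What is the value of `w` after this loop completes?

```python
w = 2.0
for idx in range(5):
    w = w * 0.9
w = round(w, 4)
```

Exponential decay: 2.0 * 0.9^5
`w` takes the values: 2.0 → 1.8 → 1.62 → 1.458 → 1.3122 → 1.18098 → 1.181

Answer: 1.181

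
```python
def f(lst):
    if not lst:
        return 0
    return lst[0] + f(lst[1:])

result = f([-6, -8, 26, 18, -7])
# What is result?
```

(-6) + (-8) + 26 + 18 + (-7) + 0 = 23

Answer: 23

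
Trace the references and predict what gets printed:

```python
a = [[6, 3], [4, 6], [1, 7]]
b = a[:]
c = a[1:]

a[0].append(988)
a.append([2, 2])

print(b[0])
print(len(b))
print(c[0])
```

Key concept: slice with nested mutation.
Step by step:
`a = [[6, 3], [4, 6], [1, 7]]` → a = [[6, 3], [4, 6], [1, 7]]
`b = a[:]` → b = [[6, 3], [4, 6], [1, 7]]
`c = a[1:]` → c = [[4, 6], [1, 7]]
`a[0].append(988)` → a = [[6, 3, 988], [4, 6], [1, 7]]; b = [[6, 3, 988], [4, 6], [1, 7]]
`a.append([2, 2])` → a = [[6, 3, 988], [4, 6], [1, 7], [2, 2]]
`print(b[0])` → prints [6, 3, 988]
`print(len(b))` → prints 3
`print(c[0])` → prints [4, 6]

Answer:
[6, 3, 988]
3
[4, 6]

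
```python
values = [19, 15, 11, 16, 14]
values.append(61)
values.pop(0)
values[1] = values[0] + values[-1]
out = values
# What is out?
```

Trace:
`values = [19, 15, 11, 16, 14]` → values = [19, 15, 11, 16, 14]
`values.append(61)` → values = [19, 15, 11, 16, 14, 61]
`values.pop(0)` → values = [15, 11, 16, 14, 61]
`values[1] = values[0] + values[-1]` → values = [15, 76, 16, 14, 61]
`out = values` → out = [15, 76, 16, 14, 61]
So out = [15, 76, 16, 14, 61]

Answer: [15, 76, 16, 14, 61]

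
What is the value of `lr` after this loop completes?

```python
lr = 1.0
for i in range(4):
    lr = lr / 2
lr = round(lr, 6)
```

Halving LR 4 times: 1 / 2^4
`lr` takes the values: 1.0 → 0.5 → 0.25 → 0.125 → 0.0625

Answer: 0.0625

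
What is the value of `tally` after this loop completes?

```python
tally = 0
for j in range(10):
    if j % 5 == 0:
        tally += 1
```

Count numbers divisible by 5 in range(10)
`tally` takes the values: 0 → 1 → 2

Answer: 2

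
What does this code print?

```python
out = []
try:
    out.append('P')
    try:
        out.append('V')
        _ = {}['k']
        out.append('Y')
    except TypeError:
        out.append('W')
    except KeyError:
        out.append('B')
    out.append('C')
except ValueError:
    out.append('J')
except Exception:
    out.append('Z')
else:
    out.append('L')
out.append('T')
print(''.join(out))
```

Execution trace: 'P' (try body) → 'V' (inner try body) → 'B' (inner except KeyError) → 'C' (try body, no exception) → 'L' (else) → 'T' (after the try/except). Output: PVBCLT

Answer: PVBCLT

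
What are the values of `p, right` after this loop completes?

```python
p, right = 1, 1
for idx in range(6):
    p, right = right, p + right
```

Fibonacci: after 6 iterations
`p, right` takes the values: (1, 1) → (1, 2) → (2, 3) → (3, 5) → (5, 8) → (8, 13) → (13, 21)

Answer: 13, 21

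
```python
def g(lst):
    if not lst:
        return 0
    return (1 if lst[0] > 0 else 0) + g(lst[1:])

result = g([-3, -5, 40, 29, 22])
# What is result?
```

Count of positive elements in [-3, -5, 40, 29, 22] = 3

Answer: 3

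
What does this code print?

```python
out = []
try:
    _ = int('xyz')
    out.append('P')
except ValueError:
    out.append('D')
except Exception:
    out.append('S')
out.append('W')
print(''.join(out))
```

Execution trace: 'D' (except ValueError) → 'W' (after the try/except). Output: DW

Answer: DW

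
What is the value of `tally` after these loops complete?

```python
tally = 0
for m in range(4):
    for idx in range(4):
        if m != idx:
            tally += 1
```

4² - 4 (exclude diagonal)
`tally` takes the values: 0 → 1 → 2 → 3 → 4 → 5 → 6 → 7 → 8 → 9 → 10 → 11 → 12

Answer: 12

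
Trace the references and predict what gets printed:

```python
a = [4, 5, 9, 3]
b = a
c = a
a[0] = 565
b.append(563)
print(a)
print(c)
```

Key concept: multiple aliases.
Step by step:
`a = [4, 5, 9, 3]` → a = [4, 5, 9, 3]
`b = a` → b = [4, 5, 9, 3] (same object as a)
`c = a` → c = [4, 5, 9, 3] (same object as a, b)
`a[0] = 565` → a = [565, 5, 9, 3] (same object as b, c); b = [565, 5, 9, 3] (same object as a, c); c = [565, 5, 9, 3] (same object as a, b)
`b.append(563)` → a = [565, 5, 9, 3, 563] (same object as b, c); b = [565, 5, 9, 3, 563] (same object as a, c); c = [565, 5, 9, 3, 563] (same object as a, b)
`print(a)` → prints [565, 5, 9, 3, 563]
`print(c)` → prints [565, 5, 9, 3, 563]

Answer:
[565, 5, 9, 3, 563]
[565, 5, 9, 3, 563]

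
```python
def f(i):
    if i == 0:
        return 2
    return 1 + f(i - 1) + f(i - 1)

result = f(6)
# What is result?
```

f(i) = 1 + 2·f(i-1), f(0)=2. Closed form: (2+1)·2^6 - 1 = 191.

Answer: 191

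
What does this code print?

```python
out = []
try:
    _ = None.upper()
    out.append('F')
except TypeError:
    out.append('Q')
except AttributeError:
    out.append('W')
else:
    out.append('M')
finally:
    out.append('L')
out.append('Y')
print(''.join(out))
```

Execution trace: 'W' (except AttributeError) → 'L' (finally) → 'Y' (after the try/except). Output: WLY

Answer: WLY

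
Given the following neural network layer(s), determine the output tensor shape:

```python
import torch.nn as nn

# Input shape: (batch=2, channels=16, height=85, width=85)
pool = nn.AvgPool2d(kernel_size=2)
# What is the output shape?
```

Input: (2, 16, 85, 85) -> Output: (2, 16, 42, 42)

Answer: (2, 16, 42, 42)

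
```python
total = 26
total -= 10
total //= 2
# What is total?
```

Trace:
`total = 26` → total = 26
`total -= 10` → total = 16
`total //= 2` → total = 8
So total = 8

Answer: 8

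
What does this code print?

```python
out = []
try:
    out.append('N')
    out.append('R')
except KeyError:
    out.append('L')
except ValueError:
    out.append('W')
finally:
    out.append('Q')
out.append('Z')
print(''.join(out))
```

Execution trace: 'N' (try body) → 'R' (try body, no exception) → 'Q' (finally) → 'Z' (after the try/except). Output: NRQZ

Answer: NRQZ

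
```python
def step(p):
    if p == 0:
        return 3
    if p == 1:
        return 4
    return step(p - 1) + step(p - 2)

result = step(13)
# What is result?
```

Build up from base cases: step(0)=3, step(1)=4, step(2)=7, step(3)=11, step(4)=18, step(5)=29, step(6)=47, ..., step(13)=1364

Answer: 1364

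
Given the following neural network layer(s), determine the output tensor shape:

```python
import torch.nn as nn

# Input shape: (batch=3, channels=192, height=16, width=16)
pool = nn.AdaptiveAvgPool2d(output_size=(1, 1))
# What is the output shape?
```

Input: (3, 192, 16, 16) -> Output: (3, 192, 1, 1)

Answer: (3, 192, 1, 1)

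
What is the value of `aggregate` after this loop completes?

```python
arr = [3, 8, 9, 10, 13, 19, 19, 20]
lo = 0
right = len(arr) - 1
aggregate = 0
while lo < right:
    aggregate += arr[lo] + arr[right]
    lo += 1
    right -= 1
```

Sum of pairs from ends
`aggregate` takes the values: 0 → 23 → 50 → 78 → 101

Answer: 101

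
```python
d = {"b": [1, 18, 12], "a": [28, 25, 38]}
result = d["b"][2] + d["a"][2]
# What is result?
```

Trace:
`d = {"b": [1, 18, 12], "a": [28, 25, 38]}` → d = {'b': [1, 18, 12], 'a': [28, 25, 38]}
`result = d["b"][2] + d["a"][2]` → result = 50
So result = 50

Answer: 50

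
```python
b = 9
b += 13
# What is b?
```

Trace:
`b = 9` → b = 9
`b += 13` → b = 22
So b = 22

Answer: 22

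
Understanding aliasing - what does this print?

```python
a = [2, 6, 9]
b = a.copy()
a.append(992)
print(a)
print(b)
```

Key concept: list.copy() creates independent copy.
Step by step:
`a = [2, 6, 9]` → a = [2, 6, 9]
`b = a.copy()` → b = [2, 6, 9]
`a.append(992)` → a = [2, 6, 9, 992]
`print(a)` → prints [2, 6, 9, 992]
`print(b)` → prints [2, 6, 9]

Answer:
[2, 6, 9, 992]
[2, 6, 9]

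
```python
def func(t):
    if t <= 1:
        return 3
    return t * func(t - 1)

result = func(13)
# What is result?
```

func(13) = 13 * 12 * 11 * 10 * 9 * 8 * 7 * 6 * 5 * 4 * 3 * 2 * 3 = 18681062400

Answer: 18681062400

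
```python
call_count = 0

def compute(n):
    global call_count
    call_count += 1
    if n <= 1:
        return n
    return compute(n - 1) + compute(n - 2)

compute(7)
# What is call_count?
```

Calls(n) = 1 + Calls(n-1) + Calls(n-2); Calls(0)=Calls(1)=1. For n=7 this gives 41.

Answer: 41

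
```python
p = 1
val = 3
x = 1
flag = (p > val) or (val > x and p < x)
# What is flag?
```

Trace:
`p = 1` → p = 1
`val = 3` → val = 3
`x = 1` → x = 1
`flag = (p > val) or (val > x and p < x)` → flag = False
So flag = False

Answer: False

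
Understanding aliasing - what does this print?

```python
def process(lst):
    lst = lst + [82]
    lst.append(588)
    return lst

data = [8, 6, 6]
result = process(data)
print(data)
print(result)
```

Key concept: rebinding parameter vs mutation.
Step by step:
`data = [8, 6, 6]` → data = [8, 6, 6]
`result = process(data)` → result = [8, 6, 6, 82, 588]
`print(data)` → prints [8, 6, 6]
`print(result)` → prints [8, 6, 6, 82, 588]

Answer:
[8, 6, 6]
[8, 6, 6, 82, 588]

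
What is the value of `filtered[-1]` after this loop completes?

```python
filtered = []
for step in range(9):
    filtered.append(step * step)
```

Last element of squares 0 to 8
`filtered` takes the values: [] → [0] → [0, 1] → [0, 1, 4] → [0, 1, 4, 9] → [0, 1, 4, 9, 16] → [0, 1, 4, 9, 16, 25] → [0, 1, 4, 9, 16, 25, 36] → [0, 1, 4, 9, 16, 25, 36, 49] → [0, 1, 4, 9, 16, 25, 36, 49, 64]
So `filtered[-1]` = 64

Answer: 64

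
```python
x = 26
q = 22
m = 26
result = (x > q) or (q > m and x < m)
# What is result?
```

Trace:
`x = 26` → x = 26
`q = 22` → q = 22
`m = 26` → m = 26
`result = (x > q) or (q > m and x < m)` → result = True
So result = True

Answer: True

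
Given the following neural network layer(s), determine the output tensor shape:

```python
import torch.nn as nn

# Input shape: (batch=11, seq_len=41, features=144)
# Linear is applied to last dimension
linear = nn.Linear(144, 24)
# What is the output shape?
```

Input: (11, 41, 144) -> Output: (11, 41, 24)

Answer: (11, 41, 24)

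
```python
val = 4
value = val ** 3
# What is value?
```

Trace:
`val = 4` → val = 4
`value = val ** 3` → value = 64
So value = 64

Answer: 64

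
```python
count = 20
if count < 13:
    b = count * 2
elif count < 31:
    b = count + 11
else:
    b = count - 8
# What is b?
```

Trace:
`count = 20` → count = 20
`if count < 13: ...` → count < 13 is False, count < 31 is True → b = 31
So b = 31

Answer: 31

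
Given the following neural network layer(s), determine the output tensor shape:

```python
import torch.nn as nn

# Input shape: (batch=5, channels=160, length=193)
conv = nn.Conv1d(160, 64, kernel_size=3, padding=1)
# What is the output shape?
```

Input: (5, 160, 193) -> Output: (5, 64, 193)

Answer: (5, 64, 193)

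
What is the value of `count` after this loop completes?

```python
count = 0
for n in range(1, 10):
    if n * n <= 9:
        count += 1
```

Count numbers where n² ≤ 9
`count` takes the values: 0 → 1 → 2 → 3

Answer: 3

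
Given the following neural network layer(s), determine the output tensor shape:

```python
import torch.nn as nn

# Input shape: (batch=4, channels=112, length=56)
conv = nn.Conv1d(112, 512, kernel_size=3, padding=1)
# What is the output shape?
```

Input: (4, 112, 56) -> Output: (4, 512, 56)

Answer: (4, 512, 56)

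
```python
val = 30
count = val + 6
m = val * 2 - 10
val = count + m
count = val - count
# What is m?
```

Trace:
`val = 30` → val = 30
`count = val + 6` → count = 36
`m = val * 2 - 10` → m = 50
`val = count + m` → val = 86
`count = val - count` → count = 50
So m = 50

Answer: 50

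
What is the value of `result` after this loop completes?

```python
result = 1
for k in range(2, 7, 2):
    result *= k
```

Product of even numbers 2 to 6
`result` takes the values: 1 → 2 → 8 → 48

Answer: 48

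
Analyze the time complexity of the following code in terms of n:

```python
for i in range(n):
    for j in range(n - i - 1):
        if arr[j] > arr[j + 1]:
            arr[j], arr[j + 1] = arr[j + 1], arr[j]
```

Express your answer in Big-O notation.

This is Bubble sort. Time complexity: O(n²).

Answer: O(n²)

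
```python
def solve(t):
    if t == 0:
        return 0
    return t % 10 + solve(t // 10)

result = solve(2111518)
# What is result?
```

Sum of digits of 2111518: 8 + 1 + 5 + 1 + 1 + 1 + 2 = 19

Answer: 19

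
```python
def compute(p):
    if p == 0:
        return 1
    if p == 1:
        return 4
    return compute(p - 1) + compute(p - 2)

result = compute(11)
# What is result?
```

Build up from base cases: compute(0)=1, compute(1)=4, compute(2)=5, compute(3)=9, compute(4)=14, compute(5)=23, compute(6)=37, ..., compute(11)=411

Answer: 411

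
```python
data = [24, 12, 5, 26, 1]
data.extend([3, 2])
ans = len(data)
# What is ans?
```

Trace:
`data = [24, 12, 5, 26, 1]` → data = [24, 12, 5, 26, 1]
`data.extend([3, 2])` → data = [24, 12, 5, 26, 1, 3, 2]
`ans = len(data)` → ans = 7
So ans = 7

Answer: 7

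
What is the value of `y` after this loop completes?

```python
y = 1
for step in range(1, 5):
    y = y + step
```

Start at 1, add 1 through 4
`y` takes the values: 1 → 2 → 4 → 7 → 11

Answer: 11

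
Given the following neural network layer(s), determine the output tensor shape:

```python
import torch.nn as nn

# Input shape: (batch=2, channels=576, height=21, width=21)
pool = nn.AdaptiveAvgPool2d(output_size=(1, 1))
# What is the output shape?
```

Input: (2, 576, 21, 21) -> Output: (2, 576, 1, 1)

Answer: (2, 576, 1, 1)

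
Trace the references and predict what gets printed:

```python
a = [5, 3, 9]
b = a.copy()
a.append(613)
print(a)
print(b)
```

Key concept: list.copy() creates independent copy.
Step by step:
`a = [5, 3, 9]` → a = [5, 3, 9]
`b = a.copy()` → b = [5, 3, 9]
`a.append(613)` → a = [5, 3, 9, 613]
`print(a)` → prints [5, 3, 9, 613]
`print(b)` → prints [5, 3, 9]

Answer:
[5, 3, 9, 613]
[5, 3, 9]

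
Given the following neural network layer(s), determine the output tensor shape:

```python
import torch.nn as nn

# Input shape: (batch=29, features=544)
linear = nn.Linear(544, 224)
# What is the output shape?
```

Input: (29, 544) -> Output: (29, 224)

Answer: (29, 224)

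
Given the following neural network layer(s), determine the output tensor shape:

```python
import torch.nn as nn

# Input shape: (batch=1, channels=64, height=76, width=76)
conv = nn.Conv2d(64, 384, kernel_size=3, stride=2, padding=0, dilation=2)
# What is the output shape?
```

Input: (1, 64, 76, 76) -> Output: (1, 384, 36, 36)

Answer: (1, 384, 36, 36)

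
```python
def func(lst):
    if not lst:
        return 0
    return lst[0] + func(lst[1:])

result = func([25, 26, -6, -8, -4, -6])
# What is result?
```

25 + 26 + (-6) + (-8) + (-4) + (-6) + 0 = 27

Answer: 27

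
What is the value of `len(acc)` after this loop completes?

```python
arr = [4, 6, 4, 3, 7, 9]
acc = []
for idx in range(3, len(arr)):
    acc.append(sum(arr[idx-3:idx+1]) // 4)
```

Number of 4-element averages
`acc` takes the values: [] → [4] → [4, 5] → [4, 5, 5]
So `len(acc)` = 3

Answer: 3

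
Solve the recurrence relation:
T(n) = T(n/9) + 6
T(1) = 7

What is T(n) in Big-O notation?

Each step divides n by 9 and adds 6. After log_9(n) steps we reach T(1)=7. So T(n) = 6·log_9(n) + 7 = O(log n).

Answer: O(log n)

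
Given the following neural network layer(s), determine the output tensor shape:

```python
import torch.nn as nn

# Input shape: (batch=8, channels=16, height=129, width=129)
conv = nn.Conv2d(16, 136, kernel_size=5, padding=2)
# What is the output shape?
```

Input: (8, 16, 129, 129) -> Output: (8, 136, 129, 129)

Answer: (8, 136, 129, 129)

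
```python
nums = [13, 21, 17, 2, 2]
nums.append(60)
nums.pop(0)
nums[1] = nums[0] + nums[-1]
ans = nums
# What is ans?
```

Trace:
`nums = [13, 21, 17, 2, 2]` → nums = [13, 21, 17, 2, 2]
`nums.append(60)` → nums = [13, 21, 17, 2, 2, 60]
`nums.pop(0)` → nums = [21, 17, 2, 2, 60]
`nums[1] = nums[0] + nums[-1]` → nums = [21, 81, 2, 2, 60]
`ans = nums` → ans = [21, 81, 2, 2, 60]
So ans = [21, 81, 2, 2, 60]

Answer: [21, 81, 2, 2, 60]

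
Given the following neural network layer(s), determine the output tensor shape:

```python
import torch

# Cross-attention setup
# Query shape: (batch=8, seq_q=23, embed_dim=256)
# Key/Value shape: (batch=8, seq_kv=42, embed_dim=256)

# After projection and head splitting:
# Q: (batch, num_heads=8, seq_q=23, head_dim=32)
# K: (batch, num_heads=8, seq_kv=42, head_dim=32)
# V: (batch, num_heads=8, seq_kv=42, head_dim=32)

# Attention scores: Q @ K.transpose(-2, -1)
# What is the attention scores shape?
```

Input: (8, 23, 256) -> Output: (8, 8, 23, 42)

Answer: (8, 8, 23, 42)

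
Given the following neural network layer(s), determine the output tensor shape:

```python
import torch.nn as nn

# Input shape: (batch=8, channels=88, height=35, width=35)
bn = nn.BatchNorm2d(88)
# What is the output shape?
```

Input: (8, 88, 35, 35) -> Output: (8, 88, 35, 35)

Answer: (8, 88, 35, 35)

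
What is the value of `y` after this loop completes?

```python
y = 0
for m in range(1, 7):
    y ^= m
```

XOR of 1 to 6
`y` takes the values: 0 → 1 → 3 → 0 → 4 → 1 → 7

Answer: 7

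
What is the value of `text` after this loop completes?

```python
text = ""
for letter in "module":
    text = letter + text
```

Reverse 'module'
`text` takes the values: "" → "m" → "om" → "dom" → "udom" → "ludom" → "eludom"

Answer: "eludom"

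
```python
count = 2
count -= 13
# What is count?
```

Trace:
`count = 2` → count = 2
`count -= 13` → count = -11
So count = -11

Answer: -11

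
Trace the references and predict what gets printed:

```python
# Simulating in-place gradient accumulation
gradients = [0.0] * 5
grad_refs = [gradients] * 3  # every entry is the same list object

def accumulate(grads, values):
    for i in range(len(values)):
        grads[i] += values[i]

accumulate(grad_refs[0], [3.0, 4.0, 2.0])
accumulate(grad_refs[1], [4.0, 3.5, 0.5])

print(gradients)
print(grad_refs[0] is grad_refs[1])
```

Key concept: gradient accumulation aliasing.
Step by step:
`gradients = [0.0] * 5` → gradients = [0.0, 0.0, 0.0, 0.0, 0.0]
`grad_refs = [gradients] * 3` → grad_refs = [[0.0, 0.0, 0.0, 0.0, 0.0], [0.0, 0.0, 0.0, 0.0, 0.0], [0.0, 0.0, 0.0, 0.0, 0.0]]
`accumulate(grad_refs[0], [3.0, 4.0, 2.0])` → gradients = [3.0, 4.0, 2.0, 0.0, 0.0]; grad_refs = [[3.0, 4.0, 2.0, 0.0, 0.0], [3.0, 4.0, 2.0, 0.0, 0.0], [3.0, 4.0, 2.0, 0.0, 0.0]]
`accumulate(grad_refs[1], [4.0, 3.5, 0.5])` → gradients = [7.0, 7.5, 2.5, 0.0, 0.0]; grad_refs = [[7.0, 7.5, 2.5, 0.0, 0.0], [7.0, 7.5, 2.5, 0.0, 0.0], [7.0, 7.5, 2.5, 0.0, 0.0]]
`print(gradients)` → prints [7.0, 7.5, 2.5, 0.0, 0.0]
`print(grad_refs[0] is grad_refs[1])` → prints True

Answer:
[7.0, 7.5, 2.5, 0.0, 0.0]
True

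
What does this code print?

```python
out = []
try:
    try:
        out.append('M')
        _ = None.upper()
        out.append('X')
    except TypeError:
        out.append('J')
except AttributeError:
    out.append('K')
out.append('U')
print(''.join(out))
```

Execution trace: 'M' (try body) → 'K' (outer except AttributeError) → 'U' (after the try/except). Output: MKU

Answer: MKU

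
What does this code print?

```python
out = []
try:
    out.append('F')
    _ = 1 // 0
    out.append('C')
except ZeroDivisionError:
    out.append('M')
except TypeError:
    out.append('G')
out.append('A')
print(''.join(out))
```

Execution trace: 'F' (try body) → 'M' (except ZeroDivisionError) → 'A' (after the try/except). Output: FMA

Answer: FMA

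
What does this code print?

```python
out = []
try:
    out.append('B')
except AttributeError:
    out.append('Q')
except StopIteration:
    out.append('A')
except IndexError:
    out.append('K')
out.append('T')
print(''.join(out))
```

Execution trace: 'B' (try body, no exception) → 'T' (after the try/except). Output: BT

Answer: BT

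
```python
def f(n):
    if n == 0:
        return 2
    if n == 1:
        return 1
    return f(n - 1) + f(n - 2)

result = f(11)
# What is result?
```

Build up from base cases: f(0)=2, f(1)=1, f(2)=3, f(3)=4, f(4)=7, f(5)=11, f(6)=18, ..., f(11)=199

Answer: 199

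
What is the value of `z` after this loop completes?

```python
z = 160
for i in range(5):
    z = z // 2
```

Halve 5 times: 160 // 2^5 = 5
`z` takes the values: 160 → 80 → 40 → 20 → 10 → 5

Answer: 5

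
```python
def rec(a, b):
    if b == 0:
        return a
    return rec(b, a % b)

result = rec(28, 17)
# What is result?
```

rec(28, 17) -> rec(17, 11) -> rec(11, 6) -> rec(6, 5) -> rec(5, 1) -> rec(1, 0) -> 1

Answer: 1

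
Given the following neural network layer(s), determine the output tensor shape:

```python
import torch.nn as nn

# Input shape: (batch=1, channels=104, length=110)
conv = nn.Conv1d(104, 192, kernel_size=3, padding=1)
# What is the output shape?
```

Input: (1, 104, 110) -> Output: (1, 192, 110)

Answer: (1, 192, 110)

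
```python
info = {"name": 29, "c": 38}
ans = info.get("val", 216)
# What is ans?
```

Trace:
`info = {"name": 29, "c": 38}` → info = {'name': 29, 'c': 38}
`ans = info.get("val", 216)` → ans = 216
So ans = 216

Answer: 216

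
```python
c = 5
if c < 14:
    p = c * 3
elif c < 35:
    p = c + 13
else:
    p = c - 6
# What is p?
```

Trace:
`c = 5` → c = 5
`if c < 14: ...` → c < 14 is True → p = 15
So p = 15

Answer: 15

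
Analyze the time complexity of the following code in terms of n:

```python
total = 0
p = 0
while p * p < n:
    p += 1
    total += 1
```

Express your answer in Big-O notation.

Each loop level contributes: √n. Multiplying the contributions gives O(√n).

Answer: O(√n)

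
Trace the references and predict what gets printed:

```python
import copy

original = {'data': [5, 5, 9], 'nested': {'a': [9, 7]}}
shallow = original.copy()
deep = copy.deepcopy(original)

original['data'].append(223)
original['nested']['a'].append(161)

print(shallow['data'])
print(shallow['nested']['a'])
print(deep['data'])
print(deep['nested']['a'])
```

Key concept: comparing shallow vs deep copy.
Step by step:
`original = {'data': [5, 5, 9], 'nested': {'a': [9, 7]}}` → original = {'data': [5, 5, 9], 'nested': {'a': [9, 7]}}
`shallow = original.copy()` → shallow = {'data': [5, 5, 9], 'nested': {'a': [9, 7]}}
`deep = copy.deepcopy(original)` → deep = {'data': [5, 5, 9], 'nested': {'a': [9, 7]}}
`original['data'].append(223)` → original = {'data': [5, 5, 9, 223], 'nested': {'a': [9, 7]}}; shallow = {'data': [5, 5, 9, 223], 'nested': {'a': [9, 7]}}
`original['nested']['a'].append(161)` → original = {'data': [5, 5, 9, 223], 'nested': {'a': [9, 7, 161]}}; shallow = {'data': [5, 5, 9, 223], 'nested': {'a': [9, 7, 161]}}
`print(shallow['data'])` → prints [5, 5, 9, 223]
`print(shallow['nested']['a'])` → prints [9, 7, 161]
`print(deep['data'])` → prints [5, 5, 9]
`print(deep['nested']['a'])` → prints [9, 7]

Answer:
[5, 5, 9, 223]
[9, 7, 161]
[5, 5, 9]
[9, 7]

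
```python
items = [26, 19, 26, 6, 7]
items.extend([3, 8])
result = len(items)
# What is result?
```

Trace:
`items = [26, 19, 26, 6, 7]` → items = [26, 19, 26, 6, 7]
`items.extend([3, 8])` → items = [26, 19, 26, 6, 7, 3, 8]
`result = len(items)` → result = 7
So result = 7

Answer: 7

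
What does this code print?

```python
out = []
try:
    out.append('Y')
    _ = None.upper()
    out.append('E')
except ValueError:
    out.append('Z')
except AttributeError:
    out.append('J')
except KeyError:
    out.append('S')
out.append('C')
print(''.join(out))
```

Execution trace: 'Y' (try body) → 'J' (except AttributeError) → 'C' (after the try/except). Output: YJC

Answer: YJC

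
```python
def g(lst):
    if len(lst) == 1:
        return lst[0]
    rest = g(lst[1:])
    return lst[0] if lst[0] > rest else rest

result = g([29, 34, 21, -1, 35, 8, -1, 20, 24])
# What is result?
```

Recursive max over [29, 34, 21, -1, 35, 8, -1, 20, 24] = 35

Answer: 35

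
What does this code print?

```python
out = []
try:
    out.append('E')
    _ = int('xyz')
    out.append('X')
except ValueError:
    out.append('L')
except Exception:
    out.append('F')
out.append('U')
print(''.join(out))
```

Execution trace: 'E' (try body) → 'L' (except ValueError) → 'U' (after the try/except). Output: ELU

Answer: ELU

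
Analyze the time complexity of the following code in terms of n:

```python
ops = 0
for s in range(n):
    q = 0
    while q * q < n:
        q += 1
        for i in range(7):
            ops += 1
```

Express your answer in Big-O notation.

Each loop level contributes: n × √n × 1. Multiplying the contributions gives O(n√n).

Answer: O(n√n)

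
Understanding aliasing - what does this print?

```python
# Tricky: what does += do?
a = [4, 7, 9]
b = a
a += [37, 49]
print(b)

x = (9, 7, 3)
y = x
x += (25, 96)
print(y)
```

Key concept: += behavior differs for mutable vs immutable.
Step by step:
`a = [4, 7, 9]` → a = [4, 7, 9]
`b = a` → b = [4, 7, 9] (same object as a)
`a += [37, 49]` → a = [4, 7, 9, 37, 49] (same object as b); b = [4, 7, 9, 37, 49] (same object as a)
`print(b)` → prints [4, 7, 9, 37, 49]
`x = (9, 7, 3)` → x = (9, 7, 3)
`y = x` → y = (9, 7, 3)
`x += (25, 96)` → x = (9, 7, 3, 25, 96)
`print(y)` → prints (9, 7, 3)

Answer:
[4, 7, 9, 37, 49]
(9, 7, 3)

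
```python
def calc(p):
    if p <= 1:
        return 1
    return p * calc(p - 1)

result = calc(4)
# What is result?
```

calc(4) = 4 * 3 * 2 * 1 = 24

Answer: 24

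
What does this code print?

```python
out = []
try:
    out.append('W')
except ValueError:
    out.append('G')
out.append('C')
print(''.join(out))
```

Execution trace: 'W' (try body, no exception) → 'C' (after the try/except). Output: WC

Answer: WC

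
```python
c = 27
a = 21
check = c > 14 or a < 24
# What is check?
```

Trace:
`c = 27` → c = 27
`a = 21` → a = 21
`check = c > 14 or a < 24` → check = True
So check = True

Answer: True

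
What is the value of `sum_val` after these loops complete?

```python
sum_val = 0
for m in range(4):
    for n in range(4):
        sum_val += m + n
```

Sum of all m+n for m,n in 4x4
`sum_val` takes the values: 0 → 1 → 3 → 6 → 7 → 9 → 12 → 16 → 18 → 21 → 25 → 30 → 33 → 37 → 42 → 48

Answer: 48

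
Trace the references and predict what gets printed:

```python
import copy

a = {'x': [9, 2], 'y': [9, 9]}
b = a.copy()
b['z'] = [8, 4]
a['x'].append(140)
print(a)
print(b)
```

Key concept: shallow copy of dict with mutable values.
Step by step:
`a = {'x': [9, 2], 'y': [9, 9]}` → a = {'x': [9, 2], 'y': [9, 9]}
`b = a.copy()` → b = {'x': [9, 2], 'y': [9, 9]}
`b['z'] = [8, 4]` → b = {'x': [9, 2], 'y': [9, 9], 'z': [8, 4]}
`a['x'].append(140)` → a = {'x': [9, 2, 140], 'y': [9, 9]}; b = {'x': [9, 2, 140], 'y': [9, 9], 'z': [8, 4]}
`print(a)` → prints {'x': [9, 2, 140], 'y': [9, 9]}
`print(b)` → prints {'x': [9, 2, 140], 'y': [9, 9], 'z': [8, 4]}

Answer:
{'x': [9, 2, 140], 'y': [9, 9]}
{'x': [9, 2, 140], 'y': [9, 9], 'z': [8, 4]}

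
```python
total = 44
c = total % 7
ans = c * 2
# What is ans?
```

Trace:
`total = 44` → total = 44
`c = total % 7` → c = 2
`ans = c * 2` → ans = 4
So ans = 4

Answer: 4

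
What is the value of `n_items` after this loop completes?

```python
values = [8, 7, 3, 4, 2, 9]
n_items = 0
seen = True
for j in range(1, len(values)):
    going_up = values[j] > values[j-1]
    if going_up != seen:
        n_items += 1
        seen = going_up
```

Count direction changes in [8, 7, 3, 4, 2, 9]
`n_items` takes the values: 0 → 1 → 2 → 3 → 4

Answer: 4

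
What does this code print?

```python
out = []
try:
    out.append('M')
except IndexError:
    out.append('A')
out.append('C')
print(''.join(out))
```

Execution trace: 'M' (try body, no exception) → 'C' (after the try/except). Output: MC

Answer: MC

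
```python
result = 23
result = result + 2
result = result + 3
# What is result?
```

Trace:
`result = 23` → result = 23
`result = result + 2` → result = 25
`result = result + 3` → result = 28
So result = 28

Answer: 28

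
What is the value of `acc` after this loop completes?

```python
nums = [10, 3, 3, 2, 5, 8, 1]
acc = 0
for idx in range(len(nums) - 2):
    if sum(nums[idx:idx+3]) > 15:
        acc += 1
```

Count windows with sum > 15
`acc` takes the values: 0 → 1

Answer: 1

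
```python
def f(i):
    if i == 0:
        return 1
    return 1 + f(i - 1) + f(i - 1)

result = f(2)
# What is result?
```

f(i) = 1 + 2·f(i-1), f(0)=1. Closed form: (1+1)·2^2 - 1 = 7.

Answer: 7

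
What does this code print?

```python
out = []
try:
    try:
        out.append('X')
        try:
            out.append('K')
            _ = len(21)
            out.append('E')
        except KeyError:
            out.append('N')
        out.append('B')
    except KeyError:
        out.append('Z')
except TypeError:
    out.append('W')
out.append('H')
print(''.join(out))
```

Execution trace: 'X' (try body) → 'K' (inner try body) → 'W' (outer except TypeError) → 'H' (after the try/except). Output: XKWH

Answer: XKWH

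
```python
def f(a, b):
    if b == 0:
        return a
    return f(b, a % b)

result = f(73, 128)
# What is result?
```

f(73, 128) -> f(128, 73) -> f(73, 55) -> f(55, 18) -> f(18, 1) -> f(1, 0) -> 1

Answer: 1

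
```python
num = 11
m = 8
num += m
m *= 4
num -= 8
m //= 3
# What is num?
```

Trace:
`num = 11` → num = 11
`m = 8` → m = 8
`num += m` → num = 19
`m *= 4` → m = 32
`num -= 8` → num = 11
`m //= 3` → m = 10
So num = 11

Answer: 11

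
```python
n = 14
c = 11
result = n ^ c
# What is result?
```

Trace:
`n = 14` → n = 14
`c = 11` → c = 11
`result = n ^ c` → result = 5
So result = 5

Answer: 5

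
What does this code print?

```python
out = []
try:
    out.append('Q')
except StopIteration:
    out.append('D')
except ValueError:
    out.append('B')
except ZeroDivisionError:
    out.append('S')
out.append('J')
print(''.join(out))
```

Execution trace: 'Q' (try body, no exception) → 'J' (after the try/except). Output: QJ

Answer: QJ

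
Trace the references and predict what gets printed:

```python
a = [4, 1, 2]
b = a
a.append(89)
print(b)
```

Key concept: basic list aliasing.
Step by step:
`a = [4, 1, 2]` → a = [4, 1, 2]
`b = a` → b = [4, 1, 2] (same object as a)
`a.append(89)` → a = [4, 1, 2, 89] (same object as b); b = [4, 1, 2, 89] (same object as a)
`print(b)` → prints [4, 1, 2, 89]

Answer: [4, 1, 2, 89]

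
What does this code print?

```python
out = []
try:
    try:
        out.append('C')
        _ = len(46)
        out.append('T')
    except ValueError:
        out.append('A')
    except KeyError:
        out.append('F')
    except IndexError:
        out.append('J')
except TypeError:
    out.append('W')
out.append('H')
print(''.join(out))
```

Execution trace: 'C' (try body) → 'W' (outer except TypeError) → 'H' (after the try/except). Output: CWH

Answer: CWH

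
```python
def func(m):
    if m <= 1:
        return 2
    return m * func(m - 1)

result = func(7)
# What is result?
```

func(7) = 7 * 6 * 5 * 4 * 3 * 2 * 2 = 10080

Answer: 10080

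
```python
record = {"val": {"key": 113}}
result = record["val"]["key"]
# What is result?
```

Trace:
`record = {"val": {"key": 113}}` → record = {'val': {'key': 113}}
`result = record["val"]["key"]` → result = 113
So result = 113

Answer: 113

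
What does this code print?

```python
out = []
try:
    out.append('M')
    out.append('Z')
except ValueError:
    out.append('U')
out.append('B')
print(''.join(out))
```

Execution trace: 'M' (try body) → 'Z' (try body, no exception) → 'B' (after the try/except). Output: MZB

Answer: MZB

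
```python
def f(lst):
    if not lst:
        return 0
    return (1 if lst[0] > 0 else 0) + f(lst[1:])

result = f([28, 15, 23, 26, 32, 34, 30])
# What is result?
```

Count of positive elements in [28, 15, 23, 26, 32, 34, 30] = 7

Answer: 7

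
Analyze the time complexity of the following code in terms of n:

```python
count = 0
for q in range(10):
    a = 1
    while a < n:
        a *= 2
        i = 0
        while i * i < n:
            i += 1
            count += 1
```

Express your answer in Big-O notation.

Each loop level contributes: 1 × log n × √n. Multiplying the contributions gives O(√n log n).

Answer: O(√n log n)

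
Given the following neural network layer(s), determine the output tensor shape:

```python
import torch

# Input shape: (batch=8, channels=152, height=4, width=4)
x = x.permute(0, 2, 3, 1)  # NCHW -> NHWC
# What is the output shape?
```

Input: (8, 152, 4, 4) -> Output: (8, 4, 4, 152)

Answer: (8, 4, 4, 152)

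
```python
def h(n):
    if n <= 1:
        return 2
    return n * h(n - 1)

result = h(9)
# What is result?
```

h(9) = 9 * 8 * 7 * 6 * 5 * 4 * 3 * 2 * 2 = 725760

Answer: 725760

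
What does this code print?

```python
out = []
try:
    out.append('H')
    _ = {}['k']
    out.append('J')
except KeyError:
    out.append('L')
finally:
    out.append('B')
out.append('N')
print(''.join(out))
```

Execution trace: 'H' (try body) → 'L' (except KeyError) → 'B' (finally) → 'N' (after the try/except). Output: HLBN

Answer: HLBN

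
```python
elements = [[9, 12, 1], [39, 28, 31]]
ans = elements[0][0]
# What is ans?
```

Trace:
`elements = [[9, 12, 1], [39, 28, 31]]` → elements = [[9, 12, 1], [39, 28, 31]]
`ans = elements[0][0]` → ans = 9
So ans = 9

Answer: 9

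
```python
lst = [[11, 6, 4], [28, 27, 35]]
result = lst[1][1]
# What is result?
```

Trace:
`lst = [[11, 6, 4], [28, 27, 35]]` → lst = [[11, 6, 4], [28, 27, 35]]
`result = lst[1][1]` → result = 27
So result = 27

Answer: 27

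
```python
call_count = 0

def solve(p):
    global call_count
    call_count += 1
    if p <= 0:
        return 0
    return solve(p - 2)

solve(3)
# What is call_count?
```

Linear recursion stepping by 2: 3 calls from p=3 down to ≤0.

Answer: 3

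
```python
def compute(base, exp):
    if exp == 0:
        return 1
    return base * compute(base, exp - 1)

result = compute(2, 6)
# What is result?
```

compute(2, 6) = 2 * 2 * 2 * 2 * 2 * 2 = 64

Answer: 64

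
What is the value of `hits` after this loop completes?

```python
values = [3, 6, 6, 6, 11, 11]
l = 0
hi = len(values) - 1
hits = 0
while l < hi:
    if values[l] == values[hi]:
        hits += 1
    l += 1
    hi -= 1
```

Count matching pairs from ends
`hits` takes the values: 0 → 1

Answer: 1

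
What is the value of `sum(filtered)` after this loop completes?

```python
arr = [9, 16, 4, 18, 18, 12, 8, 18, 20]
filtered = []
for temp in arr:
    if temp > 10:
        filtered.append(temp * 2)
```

Sum of doubled values > 10
`filtered` takes the values: [] → [32] → [32, 36] → [32, 36, 36] → [32, 36, 36, 24] → [32, 36, 36, 24, 36] → [32, 36, 36, 24, 36, 40]
So `sum(filtered)` = 204

Answer: 204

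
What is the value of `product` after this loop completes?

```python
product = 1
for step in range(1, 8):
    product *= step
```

7! = 5040
`product` takes the values: 1 → 2 → 6 → 24 → 120 → 720 → 5040

Answer: 5040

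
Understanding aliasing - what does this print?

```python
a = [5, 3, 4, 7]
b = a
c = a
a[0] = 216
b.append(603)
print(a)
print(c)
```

Key concept: multiple aliases.
Step by step:
`a = [5, 3, 4, 7]` → a = [5, 3, 4, 7]
`b = a` → b = [5, 3, 4, 7] (same object as a)
`c = a` → c = [5, 3, 4, 7] (same object as a, b)
`a[0] = 216` → a = [216, 3, 4, 7] (same object as b, c); b = [216, 3, 4, 7] (same object as a, c); c = [216, 3, 4, 7] (same object as a, b)
`b.append(603)` → a = [216, 3, 4, 7, 603] (same object as b, c); b = [216, 3, 4, 7, 603] (same object as a, c); c = [216, 3, 4, 7, 603] (same object as a, b)
`print(a)` → prints [216, 3, 4, 7, 603]
`print(c)` → prints [216, 3, 4, 7, 603]

Answer:
[216, 3, 4, 7, 603]
[216, 3, 4, 7, 603]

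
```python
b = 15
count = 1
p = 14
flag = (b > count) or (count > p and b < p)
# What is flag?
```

Trace:
`b = 15` → b = 15
`count = 1` → count = 1
`p = 14` → p = 14
`flag = (b > count) or (count > p and b < p)` → flag = True
So flag = True

Answer: True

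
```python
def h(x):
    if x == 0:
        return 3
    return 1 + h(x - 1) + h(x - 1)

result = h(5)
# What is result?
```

h(x) = 1 + 2·h(x-1), h(0)=3. Closed form: (3+1)·2^5 - 1 = 127.

Answer: 127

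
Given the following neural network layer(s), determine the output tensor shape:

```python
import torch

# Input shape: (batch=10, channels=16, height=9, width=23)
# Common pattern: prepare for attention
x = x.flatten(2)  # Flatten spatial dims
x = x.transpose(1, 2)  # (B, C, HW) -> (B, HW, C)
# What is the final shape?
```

Input: (10, 16, 9, 23) -> after flatten(2): (10, 16, 207) -> Output: (10, 207, 16)

Answer: (10, 207, 16)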